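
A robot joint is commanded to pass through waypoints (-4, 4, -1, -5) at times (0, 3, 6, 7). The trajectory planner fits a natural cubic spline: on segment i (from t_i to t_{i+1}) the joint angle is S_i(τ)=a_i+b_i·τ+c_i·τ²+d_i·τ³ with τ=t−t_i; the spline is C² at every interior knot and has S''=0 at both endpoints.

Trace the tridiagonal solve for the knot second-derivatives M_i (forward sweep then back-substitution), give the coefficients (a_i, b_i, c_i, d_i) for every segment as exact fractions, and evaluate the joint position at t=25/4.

  seg 0: a=-4 b=105/29 c=0 d=-83/783
  seg 1: a=4 b=22/29 c=-83/87 d=38/783
  seg 2: a=-1 b=-106/29 c=-15/29 d=5/29
S(25/4) = -3607/1856

Δ: Δ0=8/3, Δ1=-5/3, Δ2=-4
row 1: diag=12, rhs=-26; c'=1/4, d'=-13/6
row 2: denom=8−3·1/4=29/4; d'=(-14−3·-13/6)/(29/4)=-30/29
back: M2=-30/29
back: M1=-13/6−1/4·-30/29=-166/87
M: M0=0, M1=-166/87, M2=-30/29, M3=0
seg 0: a=-4, c=M0/2=0, d=(M1−M0)/(6·3)=-83/783, b=Δ0−h0·(2M0+M1)/6=105/29
seg 1: a=4, c=M1/2=-83/87, d=(M2−M1)/(6·3)=38/783, b=Δ1−h1·(2M1+M2)/6=22/29
seg 2: a=-1, c=M2/2=-15/29, d=(M3−M2)/(6·1)=5/29, b=Δ2−h2·(2M2+M3)/6=-106/29
t_q=25/4 → seg 2, τ=1/4; S=-1+-106/29·τ+-15/29·τ²+5/29·τ³=-3607/1856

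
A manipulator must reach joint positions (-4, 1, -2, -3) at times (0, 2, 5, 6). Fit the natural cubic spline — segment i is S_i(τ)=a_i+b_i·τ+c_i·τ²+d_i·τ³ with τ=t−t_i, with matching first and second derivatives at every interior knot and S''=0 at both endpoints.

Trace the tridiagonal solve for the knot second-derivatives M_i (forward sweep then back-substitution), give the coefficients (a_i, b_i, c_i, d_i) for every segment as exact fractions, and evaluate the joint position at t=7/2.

  seg 0: a=-4 b=467/142 c=0 d=-14/71
  seg 1: a=1 b=131/142 c=-84/71 d=77/426
  seg 2: a=-2 b=-92/71 c=63/142 d=-21/142
S(7/2) = 377/1136

Δ: Δ0=5/2, Δ1=-1, Δ2=-1
row 1: diag=10, rhs=-21; c'=3/10, d'=-21/10
row 2: denom=8−3·3/10=71/10; d'=(0−3·-21/10)/(71/10)=63/71
back: M2=63/71
back: M1=-21/10−3/10·63/71=-168/71
M: M0=0, M1=-168/71, M2=63/71, M3=0
seg 0: a=-4, c=M0/2=0, d=(M1−M0)/(6·2)=-14/71, b=Δ0−h0·(2M0+M1)/6=467/142
seg 1: a=1, c=M1/2=-84/71, d=(M2−M1)/(6·3)=77/426, b=Δ1−h1·(2M1+M2)/6=131/142
seg 2: a=-2, c=M2/2=63/142, d=(M3−M2)/(6·1)=-21/142, b=Δ2−h2·(2M2+M3)/6=-92/71
t_q=7/2 → seg 1, τ=3/2; S=1+131/142·τ+-84/71·τ²+77/426·τ³=377/1136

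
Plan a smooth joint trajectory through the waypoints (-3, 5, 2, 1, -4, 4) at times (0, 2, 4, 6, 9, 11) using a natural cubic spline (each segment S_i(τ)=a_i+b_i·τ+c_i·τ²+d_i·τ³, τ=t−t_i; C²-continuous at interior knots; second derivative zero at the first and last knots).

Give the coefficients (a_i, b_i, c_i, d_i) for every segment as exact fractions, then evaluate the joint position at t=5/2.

  seg 0: a=-3 b=21541/3855 c=0 d=-6121/15420
  seg 1: a=5 b=3178/3855 c=-6121/2570 d=3761/6168
  seg 2: a=2 b=-10681/7710 c=6563/5140 d=-12863/30840
  seg 3: a=1 b=-4946/3855 c=-315/257 d=4232/11565
  seg 4: a=-4 b=4792/3855 c=2657/1285 d=-2657/7710
S(5/2) = 402399/82240

Δ: Δ0=4, Δ1=-3/2, Δ2=-1/2, Δ3=-5/3, Δ4=4
row 1: diag=8, rhs=-33; c'=1/4, d'=-33/8
row 2: denom=8−2·1/4=15/2; d'=(6−2·-33/8)/(15/2)=19/10
row 3: denom=10−2·4/15=142/15; d'=(-7−2·19/10)/(142/15)=-81/71
row 4: denom=10−3·45/142=1285/142; d'=(34−3·-81/71)/(1285/142)=5314/1285
back: M4=5314/1285
back: M3=-81/71−45/142·5314/1285=-630/257
back: M2=19/10−4/15·-630/257=6563/2570
back: M1=-33/8−1/4·6563/2570=-6121/1285
M: M0=0, M1=-6121/1285, M2=6563/2570, M3=-630/257, M4=5314/1285, M5=0
seg 0: a=-3, c=M0/2=0, d=(M1−M0)/(6·2)=-6121/15420, b=Δ0−h0·(2M0+M1)/6=21541/3855
seg 1: a=5, c=M1/2=-6121/2570, d=(M2−M1)/(6·2)=3761/6168, b=Δ1−h1·(2M1+M2)/6=3178/3855
seg 2: a=2, c=M2/2=6563/5140, d=(M3−M2)/(6·2)=-12863/30840, b=Δ2−h2·(2M2+M3)/6=-10681/7710
seg 3: a=1, c=M3/2=-315/257, d=(M4−M3)/(6·3)=4232/11565, b=Δ3−h3·(2M3+M4)/6=-4946/3855
seg 4: a=-4, c=M4/2=2657/1285, d=(M5−M4)/(6·2)=-2657/7710, b=Δ4−h4·(2M4+M5)/6=4792/3855
t_q=5/2 → seg 1, τ=1/2; S=5+3178/3855·τ+-6121/2570·τ²+3761/6168·τ³=402399/82240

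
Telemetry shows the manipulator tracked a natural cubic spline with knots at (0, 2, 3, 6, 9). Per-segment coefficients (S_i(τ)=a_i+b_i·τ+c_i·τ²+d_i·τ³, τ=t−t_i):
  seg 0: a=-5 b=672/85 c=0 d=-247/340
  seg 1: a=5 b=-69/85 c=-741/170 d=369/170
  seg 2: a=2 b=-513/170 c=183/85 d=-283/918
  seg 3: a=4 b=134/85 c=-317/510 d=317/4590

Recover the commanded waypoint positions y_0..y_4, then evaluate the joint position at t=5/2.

y_0=-5 y_1=5 y_2=2 y_3=4 y_4=5
S(5/2) = 1027/272

y_0 = S_0(0) = a_0 = -5
y_1 = S_1(0) = a_1 = 5
y_2 = S_2(0) = a_2 = 2
y_3 = S_3(0) = a_3 = 4
y_4 = S_3(3) = 5
t_q=5/2 is in segment 1 (τ=1/2); S_1(τ)=1027/272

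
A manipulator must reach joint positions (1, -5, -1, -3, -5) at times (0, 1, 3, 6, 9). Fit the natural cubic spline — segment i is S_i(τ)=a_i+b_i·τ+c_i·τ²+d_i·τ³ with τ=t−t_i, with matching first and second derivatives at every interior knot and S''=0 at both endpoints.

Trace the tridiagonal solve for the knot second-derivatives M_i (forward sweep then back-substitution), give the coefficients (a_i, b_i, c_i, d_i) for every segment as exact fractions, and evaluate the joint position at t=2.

Δ: Δ0=-6, Δ1=2, Δ2=-2/3, Δ3=-2/3
row 1: diag=6, rhs=48; c'=1/3, d'=8
row 2: denom=10−2·1/3=28/3; d'=(-16−2·8)/(28/3)=-24/7
row 3: denom=12−3·9/28=309/28; d'=(0−3·-24/7)/(309/28)=96/103
back: M3=96/103
back: M2=-24/7−9/28·96/103=-384/103
back: M1=8−1/3·-384/103=952/103
M: M0=0, M1=952/103, M2=-384/103, M3=96/103, M4=0
seg 0: a=1, c=M0/2=0, d=(M1−M0)/(6·1)=476/309, b=Δ0−h0·(2M0+M1)/6=-2330/309
seg 1: a=-5, c=M1/2=476/103, d=(M2−M1)/(6·2)=-334/309, b=Δ1−h1·(2M1+M2)/6=-902/309
seg 2: a=-1, c=M2/2=-192/103, d=(M3−M2)/(6·3)=80/309, b=Δ2−h2·(2M2+M3)/6=802/309
seg 3: a=-3, c=M3/2=48/103, d=(M4−M3)/(6·3)=-16/309, b=Δ3−h3·(2M3+M4)/6=-494/309
t_q=2 → seg 1, τ=1; S=-5+-902/309·τ+476/103·τ²+-334/309·τ³=-451/103

  seg 0: a=1 b=-2330/309 c=0 d=476/309
  seg 1: a=-5 b=-902/309 c=476/103 d=-334/309
  seg 2: a=-1 b=802/309 c=-192/103 d=80/309
  seg 3: a=-3 b=-494/309 c=48/103 d=-16/309
S(2) = -451/103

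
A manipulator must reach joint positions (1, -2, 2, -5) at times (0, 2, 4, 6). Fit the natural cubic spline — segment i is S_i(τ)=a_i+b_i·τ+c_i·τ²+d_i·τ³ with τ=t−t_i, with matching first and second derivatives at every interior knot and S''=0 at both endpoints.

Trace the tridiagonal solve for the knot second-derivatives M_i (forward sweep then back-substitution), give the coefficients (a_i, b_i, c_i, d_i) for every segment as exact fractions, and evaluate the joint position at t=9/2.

  seg 0: a=1 b=-14/5 c=0 d=13/40
  seg 1: a=-2 b=11/10 c=39/20 d=-3/4
  seg 2: a=2 b=-1/10 c=-51/20 d=17/40
S(9/2) = 437/320

Δ: Δ0=-3/2, Δ1=2, Δ2=-7/2
row 1: diag=8, rhs=21; c'=1/4, d'=21/8
row 2: denom=8−2·1/4=15/2; d'=(-33−2·21/8)/(15/2)=-51/10
back: M2=-51/10
back: M1=21/8−1/4·-51/10=39/10
M: M0=0, M1=39/10, M2=-51/10, M3=0
seg 0: a=1, c=M0/2=0, d=(M1−M0)/(6·2)=13/40, b=Δ0−h0·(2M0+M1)/6=-14/5
seg 1: a=-2, c=M1/2=39/20, d=(M2−M1)/(6·2)=-3/4, b=Δ1−h1·(2M1+M2)/6=11/10
seg 2: a=2, c=M2/2=-51/20, d=(M3−M2)/(6·2)=17/40, b=Δ2−h2·(2M2+M3)/6=-1/10
t_q=9/2 → seg 2, τ=1/2; S=2+-1/10·τ+-51/20·τ²+17/40·τ³=437/320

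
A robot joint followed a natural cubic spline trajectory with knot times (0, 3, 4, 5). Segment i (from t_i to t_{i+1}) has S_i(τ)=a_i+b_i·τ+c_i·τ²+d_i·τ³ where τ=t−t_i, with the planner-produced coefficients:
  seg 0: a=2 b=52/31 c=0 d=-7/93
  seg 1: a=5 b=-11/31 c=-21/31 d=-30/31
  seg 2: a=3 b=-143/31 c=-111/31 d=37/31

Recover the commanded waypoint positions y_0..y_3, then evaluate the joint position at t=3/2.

y_0 = S_0(0) = a_0 = 2
y_1 = S_1(0) = a_1 = 5
y_2 = S_2(0) = a_2 = 3
y_3 = S_2(1) = -4
t_q=3/2 is in segment 0 (τ=3/2); S_0(τ)=1057/248

y_0=2 y_1=5 y_2=3 y_3=-4
S(3/2) = 1057/248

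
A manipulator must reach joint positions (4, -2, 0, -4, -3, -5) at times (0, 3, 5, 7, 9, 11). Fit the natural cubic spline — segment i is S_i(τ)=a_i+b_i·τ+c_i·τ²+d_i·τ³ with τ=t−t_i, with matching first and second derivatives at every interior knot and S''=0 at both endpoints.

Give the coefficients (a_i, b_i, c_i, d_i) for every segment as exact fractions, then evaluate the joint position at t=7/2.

  seg 0: a=4 b=-3467/1060 c=0 d=449/3180
  seg 1: a=-2 b=287/530 c=1347/1060 d=-138/265
  seg 2: a=0 b=-331/530 c=-393/212 d=309/530
  seg 3: a=-4 b=-553/530 c=1743/1060 d=-185/424
  seg 4: a=-3 b=79/265 c=-258/265 d=43/265
S(7/2) = -6261/4240

Δ: Δ0=-2, Δ1=1, Δ2=-2, Δ3=1/2, Δ4=-1
row 1: diag=10, rhs=18; c'=1/5, d'=9/5
row 2: denom=8−2·1/5=38/5; d'=(-18−2·9/5)/(38/5)=-54/19
row 3: denom=8−2·5/19=142/19; d'=(15−2·-54/19)/(142/19)=393/142
row 4: denom=8−2·19/71=530/71; d'=(-9−2·393/142)/(530/71)=-516/265
back: M4=-516/265
back: M3=393/142−19/71·-516/265=1743/530
back: M2=-54/19−5/19·1743/530=-393/106
back: M1=9/5−1/5·-393/106=1347/530
M: M0=0, M1=1347/530, M2=-393/106, M3=1743/530, M4=-516/265, M5=0
seg 0: a=4, c=M0/2=0, d=(M1−M0)/(6·3)=449/3180, b=Δ0−h0·(2M0+M1)/6=-3467/1060
seg 1: a=-2, c=M1/2=1347/1060, d=(M2−M1)/(6·2)=-138/265, b=Δ1−h1·(2M1+M2)/6=287/530
seg 2: a=0, c=M2/2=-393/212, d=(M3−M2)/(6·2)=309/530, b=Δ2−h2·(2M2+M3)/6=-331/530
seg 3: a=-4, c=M3/2=1743/1060, d=(M4−M3)/(6·2)=-185/424, b=Δ3−h3·(2M3+M4)/6=-553/530
seg 4: a=-3, c=M4/2=-258/265, d=(M5−M4)/(6·2)=43/265, b=Δ4−h4·(2M4+M5)/6=79/265
t_q=7/2 → seg 1, τ=1/2; S=-2+287/530·τ+1347/1060·τ²+-138/265·τ³=-6261/4240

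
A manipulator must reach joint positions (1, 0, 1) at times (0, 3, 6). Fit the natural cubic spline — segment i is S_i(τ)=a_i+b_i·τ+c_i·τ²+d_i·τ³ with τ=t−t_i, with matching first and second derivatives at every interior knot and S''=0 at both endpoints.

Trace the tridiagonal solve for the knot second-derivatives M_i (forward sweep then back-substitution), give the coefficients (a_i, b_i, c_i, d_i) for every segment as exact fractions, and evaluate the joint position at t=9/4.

  seg 0: a=1 b=-1/2 c=0 d=1/54
  seg 1: a=0 b=0 c=1/6 d=-1/54
S(9/4) = 11/128

Δ: Δ0=-1/3, Δ1=1/3
row 1: diag=12, rhs=4; c'=1/4, d'=1/3
back: M1=1/3
M: M0=0, M1=1/3, M2=0
seg 0: a=1, c=M0/2=0, d=(M1−M0)/(6·3)=1/54, b=Δ0−h0·(2M0+M1)/6=-1/2
seg 1: a=0, c=M1/2=1/6, d=(M2−M1)/(6·3)=-1/54, b=Δ1−h1·(2M1+M2)/6=0
t_q=9/4 → seg 0, τ=9/4; S=1+-1/2·τ+0·τ²+1/54·τ³=11/128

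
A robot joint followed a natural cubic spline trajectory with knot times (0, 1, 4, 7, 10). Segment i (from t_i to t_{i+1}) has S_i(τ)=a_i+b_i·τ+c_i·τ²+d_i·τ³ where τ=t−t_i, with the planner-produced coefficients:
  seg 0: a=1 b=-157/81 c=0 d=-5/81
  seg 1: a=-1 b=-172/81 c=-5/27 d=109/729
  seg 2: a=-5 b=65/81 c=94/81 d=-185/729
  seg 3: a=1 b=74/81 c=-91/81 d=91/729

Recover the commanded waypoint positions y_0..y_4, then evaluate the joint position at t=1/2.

y_0=1 y_1=-1 y_2=-5 y_3=1 y_4=-3
S(1/2) = 5/216

y_0 = S_0(0) = a_0 = 1
y_1 = S_1(0) = a_1 = -1
y_2 = S_2(0) = a_2 = -5
y_3 = S_3(0) = a_3 = 1
y_4 = S_3(3) = -3
t_q=1/2 is in segment 0 (τ=1/2); S_0(τ)=5/216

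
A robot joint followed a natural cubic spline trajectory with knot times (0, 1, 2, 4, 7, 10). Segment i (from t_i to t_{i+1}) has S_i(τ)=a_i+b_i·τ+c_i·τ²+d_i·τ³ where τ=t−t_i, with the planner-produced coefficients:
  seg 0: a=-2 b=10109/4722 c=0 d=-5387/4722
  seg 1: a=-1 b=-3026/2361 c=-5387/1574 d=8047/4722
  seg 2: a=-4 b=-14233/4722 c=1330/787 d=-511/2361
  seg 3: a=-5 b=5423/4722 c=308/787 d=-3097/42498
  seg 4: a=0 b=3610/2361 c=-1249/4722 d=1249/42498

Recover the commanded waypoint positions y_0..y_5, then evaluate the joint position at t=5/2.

y_0 = S_0(0) = a_0 = -2
y_1 = S_1(0) = a_1 = -1
y_2 = S_2(0) = a_2 = -4
y_3 = S_3(0) = a_3 = -5
y_4 = S_4(0) = a_4 = 0
y_5 = S_4(3) = 3
t_q=5/2 is in segment 2 (τ=1/2); S_2(τ)=-32183/6296

y_0=-2 y_1=-1 y_2=-4 y_3=-5 y_4=0 y_5=3
S(5/2) = -32183/6296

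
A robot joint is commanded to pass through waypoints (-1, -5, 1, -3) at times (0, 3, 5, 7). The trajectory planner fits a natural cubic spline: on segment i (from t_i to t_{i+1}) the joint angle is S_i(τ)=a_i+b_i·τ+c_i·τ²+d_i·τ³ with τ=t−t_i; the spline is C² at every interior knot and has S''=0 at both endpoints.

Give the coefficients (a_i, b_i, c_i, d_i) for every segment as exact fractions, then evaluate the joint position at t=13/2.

Δ: Δ0=-4/3, Δ1=3, Δ2=-2
row 1: diag=10, rhs=26; c'=1/5, d'=13/5
row 2: denom=8−2·1/5=38/5; d'=(-30−2·13/5)/(38/5)=-88/19
back: M2=-88/19
back: M1=13/5−1/5·-88/19=67/19
M: M0=0, M1=67/19, M2=-88/19, M3=0
seg 0: a=-1, c=M0/2=0, d=(M1−M0)/(6·3)=67/342, b=Δ0−h0·(2M0+M1)/6=-353/114
seg 1: a=-5, c=M1/2=67/38, d=(M2−M1)/(6·2)=-155/228, b=Δ1−h1·(2M1+M2)/6=125/57
seg 2: a=1, c=M2/2=-44/19, d=(M3−M2)/(6·2)=22/57, b=Δ2−h2·(2M2+M3)/6=62/57
t_q=13/2 → seg 2, τ=3/2; S=1+62/57·τ+-44/19·τ²+22/57·τ³=-97/76

  seg 0: a=-1 b=-353/114 c=0 d=67/342
  seg 1: a=-5 b=125/57 c=67/38 d=-155/228
  seg 2: a=1 b=62/57 c=-44/19 d=22/57
S(13/2) = -97/76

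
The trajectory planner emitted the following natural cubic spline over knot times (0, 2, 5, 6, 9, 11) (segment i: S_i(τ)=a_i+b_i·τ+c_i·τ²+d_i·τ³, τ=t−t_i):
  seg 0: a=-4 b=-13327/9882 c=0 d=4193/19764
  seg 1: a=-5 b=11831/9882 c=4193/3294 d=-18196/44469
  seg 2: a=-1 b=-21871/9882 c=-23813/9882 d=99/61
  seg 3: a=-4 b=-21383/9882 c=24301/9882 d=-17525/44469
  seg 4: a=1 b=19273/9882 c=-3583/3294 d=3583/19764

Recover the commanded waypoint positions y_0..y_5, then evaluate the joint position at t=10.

y_0 = S_0(0) = a_0 = -4
y_1 = S_1(0) = a_1 = -5
y_2 = S_2(0) = a_2 = -1
y_3 = S_3(0) = a_3 = -4
y_4 = S_4(0) = a_4 = 1
y_5 = S_4(2) = 2
t_q=10 is in segment 4 (τ=1); S_4(τ)=13465/6588

y_0=-4 y_1=-5 y_2=-1 y_3=-4 y_4=1 y_5=2
S(10) = 13465/6588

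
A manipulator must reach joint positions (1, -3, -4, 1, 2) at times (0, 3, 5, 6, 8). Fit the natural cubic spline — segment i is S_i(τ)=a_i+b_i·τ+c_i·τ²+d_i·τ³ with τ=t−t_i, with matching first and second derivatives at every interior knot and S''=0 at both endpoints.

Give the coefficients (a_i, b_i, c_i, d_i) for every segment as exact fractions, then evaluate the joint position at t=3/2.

Δ: Δ0=-4/3, Δ1=-1/2, Δ2=5, Δ3=1/2
row 1: diag=10, rhs=5; c'=1/5, d'=1/2
row 2: denom=6−2·1/5=28/5; d'=(33−2·1/2)/(28/5)=40/7
row 3: denom=6−1·5/28=163/28; d'=(-27−1·40/7)/(163/28)=-916/163
back: M3=-916/163
back: M2=40/7−5/28·-916/163=1095/163
back: M1=1/2−1/5·1095/163=-275/326
M: M0=0, M1=-275/326, M2=1095/163, M3=-916/163, M4=0
seg 0: a=1, c=M0/2=0, d=(M1−M0)/(6·3)=-275/5868, b=Δ0−h0·(2M0+M1)/6=-1783/1956
seg 1: a=-3, c=M1/2=-275/652, d=(M2−M1)/(6·2)=2465/3912, b=Δ1−h1·(2M1+M2)/6=-2129/978
seg 2: a=-4, c=M2/2=1095/326, d=(M3−M2)/(6·1)=-2011/978, b=Δ2−h2·(2M2+M3)/6=1808/489
seg 3: a=1, c=M3/2=-458/163, d=(M4−M3)/(6·2)=229/489, b=Δ3−h3·(2M3+M4)/6=4153/978
t_q=3/2 → seg 0, τ=3/2; S=1+-1783/1956·τ+0·τ²+-275/5868·τ³=-2741/5216

  seg 0: a=1 b=-1783/1956 c=0 d=-275/5868
  seg 1: a=-3 b=-2129/978 c=-275/652 d=2465/3912
  seg 2: a=-4 b=1808/489 c=1095/326 d=-2011/978
  seg 3: a=1 b=4153/978 c=-458/163 d=229/489
S(3/2) = -2741/5216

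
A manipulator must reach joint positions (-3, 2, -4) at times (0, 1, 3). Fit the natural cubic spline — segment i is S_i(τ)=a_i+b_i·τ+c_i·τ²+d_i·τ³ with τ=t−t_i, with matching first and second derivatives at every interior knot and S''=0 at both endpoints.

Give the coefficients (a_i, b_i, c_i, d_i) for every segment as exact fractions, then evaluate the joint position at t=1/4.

  seg 0: a=-3 b=19/3 c=0 d=-4/3
  seg 1: a=2 b=7/3 c=-4 d=2/3
S(1/4) = -23/16

Δ: Δ0=5, Δ1=-3
row 1: diag=6, rhs=-48; c'=1/3, d'=-8
back: M1=-8
M: M0=0, M1=-8, M2=0
seg 0: a=-3, c=M0/2=0, d=(M1−M0)/(6·1)=-4/3, b=Δ0−h0·(2M0+M1)/6=19/3
seg 1: a=2, c=M1/2=-4, d=(M2−M1)/(6·2)=2/3, b=Δ1−h1·(2M1+M2)/6=7/3
t_q=1/4 → seg 0, τ=1/4; S=-3+19/3·τ+0·τ²+-4/3·τ³=-23/16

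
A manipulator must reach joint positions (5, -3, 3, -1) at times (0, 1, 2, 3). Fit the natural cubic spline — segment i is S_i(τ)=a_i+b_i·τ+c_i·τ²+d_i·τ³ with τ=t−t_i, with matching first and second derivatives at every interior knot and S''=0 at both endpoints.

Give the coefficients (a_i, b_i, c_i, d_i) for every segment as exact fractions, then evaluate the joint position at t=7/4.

Δ: Δ0=-8, Δ1=6, Δ2=-4
row 1: diag=4, rhs=84; c'=1/4, d'=21
row 2: denom=4−1·1/4=15/4; d'=(-60−1·21)/(15/4)=-108/5
back: M2=-108/5
back: M1=21−1/4·-108/5=132/5
M: M0=0, M1=132/5, M2=-108/5, M3=0
seg 0: a=5, c=M0/2=0, d=(M1−M0)/(6·1)=22/5, b=Δ0−h0·(2M0+M1)/6=-62/5
seg 1: a=-3, c=M1/2=66/5, d=(M2−M1)/(6·1)=-8, b=Δ1−h1·(2M1+M2)/6=4/5
seg 2: a=3, c=M2/2=-54/5, d=(M3−M2)/(6·1)=18/5, b=Δ2−h2·(2M2+M3)/6=16/5
t_q=7/4 → seg 1, τ=3/4; S=-3+4/5·τ+66/5·τ²+-8·τ³=33/20

  seg 0: a=5 b=-62/5 c=0 d=22/5
  seg 1: a=-3 b=4/5 c=66/5 d=-8
  seg 2: a=3 b=16/5 c=-54/5 d=18/5
S(7/4) = 33/20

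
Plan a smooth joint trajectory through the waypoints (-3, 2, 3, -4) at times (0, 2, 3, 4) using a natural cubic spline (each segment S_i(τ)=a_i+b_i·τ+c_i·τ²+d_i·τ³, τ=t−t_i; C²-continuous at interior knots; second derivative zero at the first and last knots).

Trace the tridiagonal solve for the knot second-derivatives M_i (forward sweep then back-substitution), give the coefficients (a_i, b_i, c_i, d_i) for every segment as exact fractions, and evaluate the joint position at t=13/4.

Δ: Δ0=5/2, Δ1=1, Δ2=-7
row 1: diag=6, rhs=-9; c'=1/6, d'=-3/2
row 2: denom=4−1·1/6=23/6; d'=(-48−1·-3/2)/(23/6)=-279/23
back: M2=-279/23
back: M1=-3/2−1/6·-279/23=12/23
M: M0=0, M1=12/23, M2=-279/23, M3=0
seg 0: a=-3, c=M0/2=0, d=(M1−M0)/(6·2)=1/23, b=Δ0−h0·(2M0+M1)/6=107/46
seg 1: a=2, c=M1/2=6/23, d=(M2−M1)/(6·1)=-97/46, b=Δ1−h1·(2M1+M2)/6=131/46
seg 2: a=3, c=M2/2=-279/46, d=(M3−M2)/(6·1)=93/46, b=Δ2−h2·(2M2+M3)/6=-68/23
t_q=13/4 → seg 2, τ=1/4; S=3+-68/23·τ+-279/46·τ²+93/46·τ³=5633/2944

  seg 0: a=-3 b=107/46 c=0 d=1/23
  seg 1: a=2 b=131/46 c=6/23 d=-97/46
  seg 2: a=3 b=-68/23 c=-279/46 d=93/46
S(13/4) = 5633/2944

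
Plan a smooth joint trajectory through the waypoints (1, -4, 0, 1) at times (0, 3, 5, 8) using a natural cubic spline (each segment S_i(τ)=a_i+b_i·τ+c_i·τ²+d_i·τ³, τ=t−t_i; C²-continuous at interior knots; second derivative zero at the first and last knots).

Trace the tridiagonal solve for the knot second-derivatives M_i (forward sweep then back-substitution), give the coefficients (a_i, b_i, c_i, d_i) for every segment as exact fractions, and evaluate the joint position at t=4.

  seg 0: a=1 b=-35/12 c=0 d=5/36
  seg 1: a=-4 b=5/6 c=5/4 d=-1/3
  seg 2: a=0 b=11/6 c=-3/4 d=1/12
S(4) = -9/4

Δ: Δ0=-5/3, Δ1=2, Δ2=1/3
row 1: diag=10, rhs=22; c'=1/5, d'=11/5
row 2: denom=10−2·1/5=48/5; d'=(-10−2·11/5)/(48/5)=-3/2
back: M2=-3/2
back: M1=11/5−1/5·-3/2=5/2
M: M0=0, M1=5/2, M2=-3/2, M3=0
seg 0: a=1, c=M0/2=0, d=(M1−M0)/(6·3)=5/36, b=Δ0−h0·(2M0+M1)/6=-35/12
seg 1: a=-4, c=M1/2=5/4, d=(M2−M1)/(6·2)=-1/3, b=Δ1−h1·(2M1+M2)/6=5/6
seg 2: a=0, c=M2/2=-3/4, d=(M3−M2)/(6·3)=1/12, b=Δ2−h2·(2M2+M3)/6=11/6
t_q=4 → seg 1, τ=1; S=-4+5/6·τ+5/4·τ²+-1/3·τ³=-9/4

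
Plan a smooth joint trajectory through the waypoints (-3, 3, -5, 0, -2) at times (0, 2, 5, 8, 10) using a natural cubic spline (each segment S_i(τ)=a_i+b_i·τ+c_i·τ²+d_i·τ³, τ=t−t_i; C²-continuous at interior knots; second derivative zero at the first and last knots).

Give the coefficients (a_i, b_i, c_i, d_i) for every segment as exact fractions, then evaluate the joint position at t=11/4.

  seg 0: a=-3 b=771/170 c=0 d=-261/680
  seg 1: a=3 b=-6/85 c=-783/340 d=4399/9180
  seg 2: a=-5 b=-19/20 c=205/102 d=-3481/9180
  seg 3: a=0 b=74/85 c=-477/340 d=159/680
S(11/4) = 40339/21760

Δ: Δ0=3, Δ1=-8/3, Δ2=5/3, Δ3=-1
row 1: diag=10, rhs=-34; c'=3/10, d'=-17/5
row 2: denom=12−3·3/10=111/10; d'=(26−3·-17/5)/(111/10)=362/111
row 3: denom=10−3·10/37=340/37; d'=(-16−3·362/111)/(340/37)=-477/170
back: M3=-477/170
back: M2=362/111−10/37·-477/170=205/51
back: M1=-17/5−3/10·205/51=-783/170
M: M0=0, M1=-783/170, M2=205/51, M3=-477/170, M4=0
seg 0: a=-3, c=M0/2=0, d=(M1−M0)/(6·2)=-261/680, b=Δ0−h0·(2M0+M1)/6=771/170
seg 1: a=3, c=M1/2=-783/340, d=(M2−M1)/(6·3)=4399/9180, b=Δ1−h1·(2M1+M2)/6=-6/85
seg 2: a=-5, c=M2/2=205/102, d=(M3−M2)/(6·3)=-3481/9180, b=Δ2−h2·(2M2+M3)/6=-19/20
seg 3: a=0, c=M3/2=-477/340, d=(M4−M3)/(6·2)=159/680, b=Δ3−h3·(2M3+M4)/6=74/85
t_q=11/4 → seg 1, τ=3/4; S=3+-6/85·τ+-783/340·τ²+4399/9180·τ³=40339/21760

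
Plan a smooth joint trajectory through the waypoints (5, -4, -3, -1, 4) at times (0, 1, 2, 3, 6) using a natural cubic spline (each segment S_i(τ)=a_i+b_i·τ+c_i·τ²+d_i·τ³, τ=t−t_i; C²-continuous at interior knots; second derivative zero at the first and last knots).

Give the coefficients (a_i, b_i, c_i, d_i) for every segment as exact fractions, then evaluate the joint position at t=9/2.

  seg 0: a=5 b=-4037/348 c=0 d=905/348
  seg 1: a=-4 b=-661/174 c=905/116 d=-1045/348
  seg 2: a=-3 b=973/348 c=-35/29 d=143/348
  seg 3: a=-1 b=281/174 c=3/116 d=-1/348
S(9/2) = 1365/928

Δ: Δ0=-9, Δ1=1, Δ2=2, Δ3=5/3
row 1: diag=4, rhs=60; c'=1/4, d'=15
row 2: denom=4−1·1/4=15/4; d'=(6−1·15)/(15/4)=-12/5
row 3: denom=8−1·4/15=116/15; d'=(-2−1·-12/5)/(116/15)=3/58
back: M3=3/58
back: M2=-12/5−4/15·3/58=-70/29
back: M1=15−1/4·-70/29=905/58
M: M0=0, M1=905/58, M2=-70/29, M3=3/58, M4=0
seg 0: a=5, c=M0/2=0, d=(M1−M0)/(6·1)=905/348, b=Δ0−h0·(2M0+M1)/6=-4037/348
seg 1: a=-4, c=M1/2=905/116, d=(M2−M1)/(6·1)=-1045/348, b=Δ1−h1·(2M1+M2)/6=-661/174
seg 2: a=-3, c=M2/2=-35/29, d=(M3−M2)/(6·1)=143/348, b=Δ2−h2·(2M2+M3)/6=973/348
seg 3: a=-1, c=M3/2=3/116, d=(M4−M3)/(6·3)=-1/348, b=Δ3−h3·(2M3+M4)/6=281/174
t_q=9/2 → seg 3, τ=3/2; S=-1+281/174·τ+3/116·τ²+-1/348·τ³=1365/928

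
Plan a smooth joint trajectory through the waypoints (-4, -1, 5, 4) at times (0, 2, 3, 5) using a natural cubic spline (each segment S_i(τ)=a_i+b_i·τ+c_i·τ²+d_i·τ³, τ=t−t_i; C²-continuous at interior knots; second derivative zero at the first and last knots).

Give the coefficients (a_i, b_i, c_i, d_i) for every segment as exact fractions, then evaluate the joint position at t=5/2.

Δ: Δ0=3/2, Δ1=6, Δ2=-1/2
row 1: diag=6, rhs=27; c'=1/6, d'=9/2
row 2: denom=6−1·1/6=35/6; d'=(-39−1·9/2)/(35/6)=-261/35
back: M2=-261/35
back: M1=9/2−1/6·-261/35=201/35
M: M0=0, M1=201/35, M2=-261/35, M3=0
seg 0: a=-4, c=M0/2=0, d=(M1−M0)/(6·2)=67/140, b=Δ0−h0·(2M0+M1)/6=-29/70
seg 1: a=-1, c=M1/2=201/70, d=(M2−M1)/(6·1)=-11/5, b=Δ1−h1·(2M1+M2)/6=373/70
seg 2: a=5, c=M2/2=-261/70, d=(M3−M2)/(6·2)=87/140, b=Δ2−h2·(2M2+M3)/6=313/70
t_q=5/2 → seg 1, τ=1/2; S=-1+373/70·τ+201/70·τ²+-11/5·τ³=59/28

  seg 0: a=-4 b=-29/70 c=0 d=67/140
  seg 1: a=-1 b=373/70 c=201/70 d=-11/5
  seg 2: a=5 b=313/70 c=-261/70 d=87/140
S(5/2) = 59/28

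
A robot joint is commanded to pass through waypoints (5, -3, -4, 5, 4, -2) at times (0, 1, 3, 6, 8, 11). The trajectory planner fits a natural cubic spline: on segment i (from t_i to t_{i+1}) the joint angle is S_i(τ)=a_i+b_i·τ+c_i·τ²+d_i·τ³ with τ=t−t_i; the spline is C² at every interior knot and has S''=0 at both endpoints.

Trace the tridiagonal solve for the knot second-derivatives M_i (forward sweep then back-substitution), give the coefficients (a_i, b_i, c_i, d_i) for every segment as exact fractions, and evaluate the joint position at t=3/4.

  seg 0: a=5 b=-14783/1612 c=0 d=1887/1612
  seg 1: a=-3 b=-4561/806 c=5661/1612 d=-1503/3224
  seg 2: a=-4 b=1126/403 c=288/403 d=-781/3627
  seg 3: a=5 b=511/403 c=-493/403 d=547/3224
  seg 4: a=4 b=-1281/806 c=-331/1612 d=331/14508
S(3/4) = -142795/103168

Δ: Δ0=-8, Δ1=-1/2, Δ2=3, Δ3=-1/2, Δ4=-2
row 1: diag=6, rhs=45; c'=1/3, d'=15/2
row 2: denom=10−2·1/3=28/3; d'=(21−2·15/2)/(28/3)=9/14
row 3: denom=10−3·9/28=253/28; d'=(-21−3·9/14)/(253/28)=-642/253
row 4: denom=10−2·56/253=2418/253; d'=(-9−2·-642/253)/(2418/253)=-331/806
back: M4=-331/806
back: M3=-642/253−56/253·-331/806=-986/403
back: M2=9/14−9/28·-986/403=576/403
back: M1=15/2−1/3·576/403=5661/806
M: M0=0, M1=5661/806, M2=576/403, M3=-986/403, M4=-331/806, M5=0
seg 0: a=5, c=M0/2=0, d=(M1−M0)/(6·1)=1887/1612, b=Δ0−h0·(2M0+M1)/6=-14783/1612
seg 1: a=-3, c=M1/2=5661/1612, d=(M2−M1)/(6·2)=-1503/3224, b=Δ1−h1·(2M1+M2)/6=-4561/806
seg 2: a=-4, c=M2/2=288/403, d=(M3−M2)/(6·3)=-781/3627, b=Δ2−h2·(2M2+M3)/6=1126/403
seg 3: a=5, c=M3/2=-493/403, d=(M4−M3)/(6·2)=547/3224, b=Δ3−h3·(2M3+M4)/6=511/403
seg 4: a=4, c=M4/2=-331/1612, d=(M5−M4)/(6·3)=331/14508, b=Δ4−h4·(2M4+M5)/6=-1281/806
t_q=3/4 → seg 0, τ=3/4; S=5+-14783/1612·τ+0·τ²+1887/1612·τ³=-142795/103168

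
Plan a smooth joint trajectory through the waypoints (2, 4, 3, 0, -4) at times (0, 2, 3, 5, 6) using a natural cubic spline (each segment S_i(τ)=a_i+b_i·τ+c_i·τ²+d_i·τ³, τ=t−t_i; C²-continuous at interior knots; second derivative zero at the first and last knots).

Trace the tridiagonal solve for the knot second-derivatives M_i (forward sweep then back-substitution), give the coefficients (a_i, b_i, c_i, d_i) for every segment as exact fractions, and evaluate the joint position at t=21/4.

  seg 0: a=2 b=53/31 c=0 d=-11/62
  seg 1: a=4 b=-13/31 c=-33/31 d=15/31
  seg 2: a=3 b=-34/31 c=12/31 d=-73/248
  seg 3: a=0 b=-191/62 c=-171/124 d=57/124
S(21/4) = -6739/7936

Δ: Δ0=1, Δ1=-1, Δ2=-3/2, Δ3=-4
row 1: diag=6, rhs=-12; c'=1/6, d'=-2
row 2: denom=6−1·1/6=35/6; d'=(-3−1·-2)/(35/6)=-6/35
row 3: denom=6−2·12/35=186/35; d'=(-15−2·-6/35)/(186/35)=-171/62
back: M3=-171/62
back: M2=-6/35−12/35·-171/62=24/31
back: M1=-2−1/6·24/31=-66/31
M: M0=0, M1=-66/31, M2=24/31, M3=-171/62, M4=0
seg 0: a=2, c=M0/2=0, d=(M1−M0)/(6·2)=-11/62, b=Δ0−h0·(2M0+M1)/6=53/31
seg 1: a=4, c=M1/2=-33/31, d=(M2−M1)/(6·1)=15/31, b=Δ1−h1·(2M1+M2)/6=-13/31
seg 2: a=3, c=M2/2=12/31, d=(M3−M2)/(6·2)=-73/248, b=Δ2−h2·(2M2+M3)/6=-34/31
seg 3: a=0, c=M3/2=-171/124, d=(M4−M3)/(6·1)=57/124, b=Δ3−h3·(2M3+M4)/6=-191/62
t_q=21/4 → seg 3, τ=1/4; S=0+-191/62·τ+-171/124·τ²+57/124·τ³=-6739/7936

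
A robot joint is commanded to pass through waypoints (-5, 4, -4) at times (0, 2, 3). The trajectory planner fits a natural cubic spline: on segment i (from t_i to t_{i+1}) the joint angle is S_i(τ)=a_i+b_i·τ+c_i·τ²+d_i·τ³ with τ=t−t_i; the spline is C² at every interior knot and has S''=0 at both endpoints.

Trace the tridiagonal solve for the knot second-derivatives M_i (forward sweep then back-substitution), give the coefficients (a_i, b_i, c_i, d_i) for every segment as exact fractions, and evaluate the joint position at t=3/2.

Δ: Δ0=9/2, Δ1=-8
row 1: diag=6, rhs=-75; c'=1/6, d'=-25/2
back: M1=-25/2
M: M0=0, M1=-25/2, M2=0
seg 0: a=-5, c=M0/2=0, d=(M1−M0)/(6·2)=-25/24, b=Δ0−h0·(2M0+M1)/6=26/3
seg 1: a=4, c=M1/2=-25/4, d=(M2−M1)/(6·1)=25/12, b=Δ1−h1·(2M1+M2)/6=-23/6
t_q=3/2 → seg 0, τ=3/2; S=-5+26/3·τ+0·τ²+-25/24·τ³=287/64

  seg 0: a=-5 b=26/3 c=0 d=-25/24
  seg 1: a=4 b=-23/6 c=-25/4 d=25/12
S(3/2) = 287/64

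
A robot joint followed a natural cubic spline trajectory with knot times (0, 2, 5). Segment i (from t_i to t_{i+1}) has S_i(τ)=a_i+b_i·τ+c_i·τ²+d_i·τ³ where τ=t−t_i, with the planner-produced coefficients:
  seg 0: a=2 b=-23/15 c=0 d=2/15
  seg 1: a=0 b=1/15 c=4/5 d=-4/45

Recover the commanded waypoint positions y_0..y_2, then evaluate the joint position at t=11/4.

y_0=2 y_1=0 y_2=5
S(11/4) = 37/80

y_0 = S_0(0) = a_0 = 2
y_1 = S_1(0) = a_1 = 0
y_2 = S_1(3) = 5
t_q=11/4 is in segment 1 (τ=3/4); S_1(τ)=37/80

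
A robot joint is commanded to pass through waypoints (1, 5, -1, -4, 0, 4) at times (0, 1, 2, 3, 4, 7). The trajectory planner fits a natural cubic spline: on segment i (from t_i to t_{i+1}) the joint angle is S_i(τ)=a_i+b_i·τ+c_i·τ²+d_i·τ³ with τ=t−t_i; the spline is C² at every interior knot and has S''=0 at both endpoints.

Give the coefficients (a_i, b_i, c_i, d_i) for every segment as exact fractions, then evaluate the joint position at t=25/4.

Δ: Δ0=4, Δ1=-6, Δ2=-3, Δ3=4, Δ4=4/3
row 1: diag=4, rhs=-60; c'=1/4, d'=-15
row 2: denom=4−1·1/4=15/4; d'=(18−1·-15)/(15/4)=44/5
row 3: denom=4−1·4/15=56/15; d'=(42−1·44/5)/(56/15)=249/28
row 4: denom=8−1·15/56=433/56; d'=(-16−1·249/28)/(433/56)=-1394/433
back: M4=-1394/433
back: M3=249/28−15/56·-1394/433=4224/433
back: M2=44/5−4/15·4224/433=2684/433
back: M1=-15−1/4·2684/433=-7166/433
M: M0=0, M1=-7166/433, M2=2684/433, M3=4224/433, M4=-1394/433, M5=0
seg 0: a=1, c=M0/2=0, d=(M1−M0)/(6·1)=-3583/1299, b=Δ0−h0·(2M0+M1)/6=8779/1299
seg 1: a=5, c=M1/2=-3583/433, d=(M2−M1)/(6·1)=4925/1299, b=Δ1−h1·(2M1+M2)/6=-1970/1299
seg 2: a=-1, c=M2/2=1342/433, d=(M3−M2)/(6·1)=770/1299, b=Δ2−h2·(2M2+M3)/6=-8693/1299
seg 3: a=-4, c=M3/2=2112/433, d=(M4−M3)/(6·1)=-2809/1299, b=Δ3−h3·(2M3+M4)/6=1669/1299
seg 4: a=0, c=M4/2=-697/433, d=(M5−M4)/(6·3)=697/3897, b=Δ4−h4·(2M4+M5)/6=5914/1299
t_q=25/4 → seg 4, τ=9/4; S=0+5914/1299·τ+-697/433·τ²+697/3897·τ³=114501/27712

  seg 0: a=1 b=8779/1299 c=0 d=-3583/1299
  seg 1: a=5 b=-1970/1299 c=-3583/433 d=4925/1299
  seg 2: a=-1 b=-8693/1299 c=1342/433 d=770/1299
  seg 3: a=-4 b=1669/1299 c=2112/433 d=-2809/1299
  seg 4: a=0 b=5914/1299 c=-697/433 d=697/3897
S(25/4) = 114501/27712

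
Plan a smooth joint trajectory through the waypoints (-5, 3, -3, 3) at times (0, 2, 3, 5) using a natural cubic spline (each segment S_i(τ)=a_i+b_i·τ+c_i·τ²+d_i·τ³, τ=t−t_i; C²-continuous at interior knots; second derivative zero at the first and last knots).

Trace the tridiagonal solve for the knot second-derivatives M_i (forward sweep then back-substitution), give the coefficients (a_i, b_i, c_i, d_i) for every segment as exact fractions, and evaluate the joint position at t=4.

  seg 0: a=-5 b=278/35 c=0 d=-69/70
  seg 1: a=3 b=-136/35 c=-207/35 d=19/5
  seg 2: a=-3 b=-151/35 c=192/35 d=-32/35
S(4) = -96/35

Δ: Δ0=4, Δ1=-6, Δ2=3
row 1: diag=6, rhs=-60; c'=1/6, d'=-10
row 2: denom=6−1·1/6=35/6; d'=(54−1·-10)/(35/6)=384/35
back: M2=384/35
back: M1=-10−1/6·384/35=-414/35
M: M0=0, M1=-414/35, M2=384/35, M3=0
seg 0: a=-5, c=M0/2=0, d=(M1−M0)/(6·2)=-69/70, b=Δ0−h0·(2M0+M1)/6=278/35
seg 1: a=3, c=M1/2=-207/35, d=(M2−M1)/(6·1)=19/5, b=Δ1−h1·(2M1+M2)/6=-136/35
seg 2: a=-3, c=M2/2=192/35, d=(M3−M2)/(6·2)=-32/35, b=Δ2−h2·(2M2+M3)/6=-151/35
t_q=4 → seg 2, τ=1; S=-3+-151/35·τ+192/35·τ²+-32/35·τ³=-96/35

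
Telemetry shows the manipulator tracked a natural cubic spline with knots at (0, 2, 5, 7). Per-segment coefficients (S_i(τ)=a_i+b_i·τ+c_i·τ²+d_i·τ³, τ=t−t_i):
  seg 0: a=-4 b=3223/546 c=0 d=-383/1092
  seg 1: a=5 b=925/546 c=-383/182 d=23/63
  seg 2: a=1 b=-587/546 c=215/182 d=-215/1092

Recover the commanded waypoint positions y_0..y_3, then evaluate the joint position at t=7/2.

y_0=-4 y_1=5 y_2=1 y_3=2
S(7/2) = 105/26

y_0 = S_0(0) = a_0 = -4
y_1 = S_1(0) = a_1 = 5
y_2 = S_2(0) = a_2 = 1
y_3 = S_2(2) = 2
t_q=7/2 is in segment 1 (τ=3/2); S_1(τ)=105/26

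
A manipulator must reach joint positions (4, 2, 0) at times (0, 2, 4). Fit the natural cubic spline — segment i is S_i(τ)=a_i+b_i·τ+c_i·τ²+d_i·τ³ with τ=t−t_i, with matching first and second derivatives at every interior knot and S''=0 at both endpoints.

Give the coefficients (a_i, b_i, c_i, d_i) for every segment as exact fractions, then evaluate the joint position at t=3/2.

Δ: Δ0=-1, Δ1=-1
row 1: diag=8, rhs=0; c'=1/4, d'=0
back: M1=0
M: M0=0, M1=0, M2=0
seg 0: a=4, c=M0/2=0, d=(M1−M0)/(6·2)=0, b=Δ0−h0·(2M0+M1)/6=-1
seg 1: a=2, c=M1/2=0, d=(M2−M1)/(6·2)=0, b=Δ1−h1·(2M1+M2)/6=-1
t_q=3/2 → seg 0, τ=3/2; S=4+-1·τ+0·τ²+0·τ³=5/2

  seg 0: a=4 b=-1 c=0 d=0
  seg 1: a=2 b=-1 c=0 d=0
S(3/2) = 5/2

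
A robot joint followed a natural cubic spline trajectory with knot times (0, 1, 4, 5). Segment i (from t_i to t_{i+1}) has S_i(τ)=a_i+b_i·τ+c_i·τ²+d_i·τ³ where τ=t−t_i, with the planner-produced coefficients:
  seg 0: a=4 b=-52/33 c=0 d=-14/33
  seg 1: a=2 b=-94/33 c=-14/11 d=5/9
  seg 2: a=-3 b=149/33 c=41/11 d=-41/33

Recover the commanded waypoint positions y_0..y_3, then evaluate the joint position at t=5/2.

y_0=4 y_1=2 y_2=-3 y_3=4
S(5/2) = -287/88

y_0 = S_0(0) = a_0 = 4
y_1 = S_1(0) = a_1 = 2
y_2 = S_2(0) = a_2 = -3
y_3 = S_2(1) = 4
t_q=5/2 is in segment 1 (τ=3/2); S_1(τ)=-287/88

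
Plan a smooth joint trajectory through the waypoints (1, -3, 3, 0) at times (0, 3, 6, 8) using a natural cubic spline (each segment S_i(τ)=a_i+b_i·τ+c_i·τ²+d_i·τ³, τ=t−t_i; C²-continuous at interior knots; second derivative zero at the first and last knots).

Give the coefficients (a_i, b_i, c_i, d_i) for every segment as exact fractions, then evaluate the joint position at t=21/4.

  seg 0: a=1 b=-559/222 c=0 d=263/1998
  seg 1: a=-3 b=115/111 c=263/222 d=-575/1998
  seg 2: a=3 b=83/222 c=-52/37 d=26/111
S(21/4) = 9711/4736

Δ: Δ0=-4/3, Δ1=2, Δ2=-3/2
row 1: diag=12, rhs=20; c'=1/4, d'=5/3
row 2: denom=10−3·1/4=37/4; d'=(-21−3·5/3)/(37/4)=-104/37
back: M2=-104/37
back: M1=5/3−1/4·-104/37=263/111
M: M0=0, M1=263/111, M2=-104/37, M3=0
seg 0: a=1, c=M0/2=0, d=(M1−M0)/(6·3)=263/1998, b=Δ0−h0·(2M0+M1)/6=-559/222
seg 1: a=-3, c=M1/2=263/222, d=(M2−M1)/(6·3)=-575/1998, b=Δ1−h1·(2M1+M2)/6=115/111
seg 2: a=3, c=M2/2=-52/37, d=(M3−M2)/(6·2)=26/111, b=Δ2−h2·(2M2+M3)/6=83/222
t_q=21/4 → seg 1, τ=9/4; S=-3+115/111·τ+263/222·τ²+-575/1998·τ³=9711/4736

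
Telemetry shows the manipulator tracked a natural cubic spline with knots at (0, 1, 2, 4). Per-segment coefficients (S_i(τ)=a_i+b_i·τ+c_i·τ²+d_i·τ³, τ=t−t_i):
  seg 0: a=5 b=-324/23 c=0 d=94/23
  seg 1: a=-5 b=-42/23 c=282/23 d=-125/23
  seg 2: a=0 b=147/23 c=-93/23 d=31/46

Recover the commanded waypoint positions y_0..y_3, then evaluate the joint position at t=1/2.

y_0=5 y_1=-5 y_2=0 y_3=2
S(1/2) = -141/92

y_0 = S_0(0) = a_0 = 5
y_1 = S_1(0) = a_1 = -5
y_2 = S_2(0) = a_2 = 0
y_3 = S_2(2) = 2
t_q=1/2 is in segment 0 (τ=1/2); S_0(τ)=-141/92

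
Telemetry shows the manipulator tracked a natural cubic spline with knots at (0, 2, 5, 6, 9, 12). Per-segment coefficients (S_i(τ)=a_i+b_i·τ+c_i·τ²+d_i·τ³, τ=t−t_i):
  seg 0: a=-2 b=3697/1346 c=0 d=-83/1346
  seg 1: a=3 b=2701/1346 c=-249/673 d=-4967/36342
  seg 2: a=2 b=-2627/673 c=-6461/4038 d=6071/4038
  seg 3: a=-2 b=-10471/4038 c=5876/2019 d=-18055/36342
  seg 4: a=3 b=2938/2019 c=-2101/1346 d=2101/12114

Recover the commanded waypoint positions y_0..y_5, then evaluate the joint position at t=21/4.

y_0 = S_0(0) = a_0 = -2
y_1 = S_1(0) = a_1 = 3
y_2 = S_2(0) = a_2 = 2
y_3 = S_3(0) = a_3 = -2
y_4 = S_4(0) = a_4 = 3
y_5 = S_4(3) = -2
t_q=21/4 is in segment 2 (τ=1/4); S_2(τ)=81633/86144

y_0=-2 y_1=3 y_2=2 y_3=-2 y_4=3 y_5=-2
S(21/4) = 81633/86144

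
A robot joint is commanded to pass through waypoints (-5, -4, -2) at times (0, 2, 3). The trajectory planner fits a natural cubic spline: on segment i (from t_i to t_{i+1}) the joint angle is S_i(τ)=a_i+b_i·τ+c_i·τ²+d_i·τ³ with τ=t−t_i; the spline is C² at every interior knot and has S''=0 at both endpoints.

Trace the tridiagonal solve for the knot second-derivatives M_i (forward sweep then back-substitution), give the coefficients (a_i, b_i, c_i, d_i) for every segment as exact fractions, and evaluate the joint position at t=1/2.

  seg 0: a=-5 b=0 c=0 d=1/8
  seg 1: a=-4 b=3/2 c=3/4 d=-1/4
S(1/2) = -319/64

Δ: Δ0=1/2, Δ1=2
row 1: diag=6, rhs=9; c'=1/6, d'=3/2
back: M1=3/2
M: M0=0, M1=3/2, M2=0
seg 0: a=-5, c=M0/2=0, d=(M1−M0)/(6·2)=1/8, b=Δ0−h0·(2M0+M1)/6=0
seg 1: a=-4, c=M1/2=3/4, d=(M2−M1)/(6·1)=-1/4, b=Δ1−h1·(2M1+M2)/6=3/2
t_q=1/2 → seg 0, τ=1/2; S=-5+0·τ+0·τ²+1/8·τ³=-319/64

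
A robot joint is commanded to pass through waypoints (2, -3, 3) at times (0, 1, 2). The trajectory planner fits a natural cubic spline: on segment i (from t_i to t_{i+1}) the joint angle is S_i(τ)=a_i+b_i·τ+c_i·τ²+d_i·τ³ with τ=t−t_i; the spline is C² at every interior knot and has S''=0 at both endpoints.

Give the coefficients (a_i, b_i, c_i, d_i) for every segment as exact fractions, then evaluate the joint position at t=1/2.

  seg 0: a=2 b=-31/4 c=0 d=11/4
  seg 1: a=-3 b=1/2 c=33/4 d=-11/4
S(1/2) = -49/32

Δ: Δ0=-5, Δ1=6
row 1: diag=4, rhs=66; c'=1/4, d'=33/2
back: M1=33/2
M: M0=0, M1=33/2, M2=0
seg 0: a=2, c=M0/2=0, d=(M1−M0)/(6·1)=11/4, b=Δ0−h0·(2M0+M1)/6=-31/4
seg 1: a=-3, c=M1/2=33/4, d=(M2−M1)/(6·1)=-11/4, b=Δ1−h1·(2M1+M2)/6=1/2
t_q=1/2 → seg 0, τ=1/2; S=2+-31/4·τ+0·τ²+11/4·τ³=-49/32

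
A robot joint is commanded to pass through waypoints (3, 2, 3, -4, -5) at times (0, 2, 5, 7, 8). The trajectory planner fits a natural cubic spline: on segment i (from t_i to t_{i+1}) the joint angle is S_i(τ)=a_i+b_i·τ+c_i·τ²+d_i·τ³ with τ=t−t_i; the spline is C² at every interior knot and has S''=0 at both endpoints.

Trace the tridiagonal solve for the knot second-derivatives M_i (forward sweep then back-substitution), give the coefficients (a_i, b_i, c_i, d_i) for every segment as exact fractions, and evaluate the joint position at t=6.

  seg 0: a=3 b=-1543/1518 c=0 d=98/759
  seg 1: a=2 b=809/1518 c=196/253 d=-1277/4554
  seg 2: a=3 b=-1814/759 c=-885/506 d=3625/6072
  seg 3: a=-4 b=-3373/1518 c=1855/1012 d=-1855/3036
S(6) = -1097/2024

Δ: Δ0=-1/2, Δ1=1/3, Δ2=-7/2, Δ3=-1
row 1: diag=10, rhs=5; c'=3/10, d'=1/2
row 2: denom=10−3·3/10=91/10; d'=(-23−3·1/2)/(91/10)=-35/13
row 3: denom=6−2·20/91=506/91; d'=(15−2·-35/13)/(506/91)=1855/506
back: M3=1855/506
back: M2=-35/13−20/91·1855/506=-885/253
back: M1=1/2−3/10·-885/253=392/253
M: M0=0, M1=392/253, M2=-885/253, M3=1855/506, M4=0
seg 0: a=3, c=M0/2=0, d=(M1−M0)/(6·2)=98/759, b=Δ0−h0·(2M0+M1)/6=-1543/1518
seg 1: a=2, c=M1/2=196/253, d=(M2−M1)/(6·3)=-1277/4554, b=Δ1−h1·(2M1+M2)/6=809/1518
seg 2: a=3, c=M2/2=-885/506, d=(M3−M2)/(6·2)=3625/6072, b=Δ2−h2·(2M2+M3)/6=-1814/759
seg 3: a=-4, c=M3/2=1855/1012, d=(M4−M3)/(6·1)=-1855/3036, b=Δ3−h3·(2M3+M4)/6=-3373/1518
t_q=6 → seg 2, τ=1; S=3+-1814/759·τ+-885/506·τ²+3625/6072·τ³=-1097/2024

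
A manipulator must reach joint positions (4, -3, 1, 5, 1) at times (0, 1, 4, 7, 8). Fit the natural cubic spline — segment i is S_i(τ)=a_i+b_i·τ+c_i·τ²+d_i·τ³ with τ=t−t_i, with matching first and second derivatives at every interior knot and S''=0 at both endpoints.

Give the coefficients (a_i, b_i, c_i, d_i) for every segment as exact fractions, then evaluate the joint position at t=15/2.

  seg 0: a=4 b=-5045/624 c=0 d=677/624
  seg 1: a=-3 b=-1507/312 c=677/208 d=-749/1872
  seg 2: a=1 b=187/48 c=-9/26 d=-317/1872
  seg 3: a=5 b=-859/312 c=-389/208 d=389/624
S(15/2) = 5381/1664

Δ: Δ0=-7, Δ1=4/3, Δ2=4/3, Δ3=-4
row 1: diag=8, rhs=50; c'=3/8, d'=25/4
row 2: denom=12−3·3/8=87/8; d'=(0−3·25/4)/(87/8)=-50/29
row 3: denom=8−3·8/29=208/29; d'=(-32−3·-50/29)/(208/29)=-389/104
back: M3=-389/104
back: M2=-50/29−8/29·-389/104=-9/13
back: M1=25/4−3/8·-9/13=677/104
M: M0=0, M1=677/104, M2=-9/13, M3=-389/104, M4=0
seg 0: a=4, c=M0/2=0, d=(M1−M0)/(6·1)=677/624, b=Δ0−h0·(2M0+M1)/6=-5045/624
seg 1: a=-3, c=M1/2=677/208, d=(M2−M1)/(6·3)=-749/1872, b=Δ1−h1·(2M1+M2)/6=-1507/312
seg 2: a=1, c=M2/2=-9/26, d=(M3−M2)/(6·3)=-317/1872, b=Δ2−h2·(2M2+M3)/6=187/48
seg 3: a=5, c=M3/2=-389/208, d=(M4−M3)/(6·1)=389/624, b=Δ3−h3·(2M3+M4)/6=-859/312
t_q=15/2 → seg 3, τ=1/2; S=5+-859/312·τ+-389/208·τ²+389/624·τ³=5381/1664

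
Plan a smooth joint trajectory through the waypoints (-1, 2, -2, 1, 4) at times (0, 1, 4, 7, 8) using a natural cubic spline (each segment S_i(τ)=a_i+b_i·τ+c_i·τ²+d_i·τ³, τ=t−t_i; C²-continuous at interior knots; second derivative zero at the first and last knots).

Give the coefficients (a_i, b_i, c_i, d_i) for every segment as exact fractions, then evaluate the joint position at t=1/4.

  seg 0: a=-1 b=2287/624 c=0 d=-415/624
  seg 1: a=2 b=521/312 c=-415/208 d=1861/5616
  seg 2: a=-2 b=-65/48 c=77/78 d=-379/5616
  seg 3: a=1 b=857/312 c=79/208 d=-79/624
S(1/4) = -1253/13312

Δ: Δ0=3, Δ1=-4/3, Δ2=1, Δ3=3
row 1: diag=8, rhs=-26; c'=3/8, d'=-13/4
row 2: denom=12−3·3/8=87/8; d'=(14−3·-13/4)/(87/8)=190/87
row 3: denom=8−3·8/29=208/29; d'=(12−3·190/87)/(208/29)=79/104
back: M3=79/104
back: M2=190/87−8/29·79/104=77/39
back: M1=-13/4−3/8·77/39=-415/104
M: M0=0, M1=-415/104, M2=77/39, M3=79/104, M4=0
seg 0: a=-1, c=M0/2=0, d=(M1−M0)/(6·1)=-415/624, b=Δ0−h0·(2M0+M1)/6=2287/624
seg 1: a=2, c=M1/2=-415/208, d=(M2−M1)/(6·3)=1861/5616, b=Δ1−h1·(2M1+M2)/6=521/312
seg 2: a=-2, c=M2/2=77/78, d=(M3−M2)/(6·3)=-379/5616, b=Δ2−h2·(2M2+M3)/6=-65/48
seg 3: a=1, c=M3/2=79/208, d=(M4−M3)/(6·1)=-79/624, b=Δ3−h3·(2M3+M4)/6=857/312
t_q=1/4 → seg 0, τ=1/4; S=-1+2287/624·τ+0·τ²+-415/624·τ³=-1253/13312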